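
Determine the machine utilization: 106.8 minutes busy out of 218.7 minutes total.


Utilization = busy / total × 100
= 106.8 / 218.7 × 100
= 48.8%


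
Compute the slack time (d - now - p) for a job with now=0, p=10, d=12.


Slack = due - current_time - processing
= 12 - 0 - 10
= 2


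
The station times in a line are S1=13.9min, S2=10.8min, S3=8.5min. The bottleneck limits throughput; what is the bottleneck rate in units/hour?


Bottleneck = longest station time
Station times: [13.9, 10.8, 8.5]
Max = 13.9 min
Rate = 60 / 13.9
= 4.32 units/hour (bottleneck: 13.9min)


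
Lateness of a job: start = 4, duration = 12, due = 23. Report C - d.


Completion = 4 + 12 = 16
Lateness = C - d = 16 - 23
= -7


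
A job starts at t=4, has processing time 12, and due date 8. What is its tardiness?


Completion = start + processing = 4 + 12 = 16
Tardiness = max(0, C - d) = max(0, 16 - 8)
= max(0, 8)
= 8


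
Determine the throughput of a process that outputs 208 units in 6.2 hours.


Throughput = units / time
= 208 / 6.2
= 33.5 units/hour


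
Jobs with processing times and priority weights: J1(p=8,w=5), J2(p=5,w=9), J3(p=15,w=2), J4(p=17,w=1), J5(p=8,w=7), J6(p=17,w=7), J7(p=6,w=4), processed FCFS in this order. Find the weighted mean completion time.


Completion times:
  J1: C=8, w×C=5×8=40
  J2: C=13, w×C=9×13=117
  J3: C=28, w×C=2×28=56
  J4: C=45, w×C=1×45=45
  J5: C=53, w×C=7×53=371
  J6: C=70, w×C=7×70=490
  J7: C=76, w×C=4×76=304
Sum w×C = 1423
Sum w = 35
Weighted avg = 1423/35
= 40.66


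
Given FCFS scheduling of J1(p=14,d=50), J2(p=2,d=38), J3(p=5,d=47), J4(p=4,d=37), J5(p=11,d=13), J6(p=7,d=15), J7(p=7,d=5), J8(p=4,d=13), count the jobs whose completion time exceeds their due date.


Completion vs due date:
  J1: C=14, d=50 → on time
  J2: C=16, d=38 → on time
  J3: C=21, d=47 → on time
  J4: C=25, d=37 → on time
  J5: C=36, d=13 → TARDY
  J6: C=43, d=15 → TARDY
  J7: C=50, d=5 → TARDY
  J8: C=54, d=13 → TARDY
Tardy jobs: J5, J6, J7, J8
Count = 4


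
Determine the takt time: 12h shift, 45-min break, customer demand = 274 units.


Available = 12×60 - 45 = 675 min
Takt time = 675 / 274
= 2.46 min/unit


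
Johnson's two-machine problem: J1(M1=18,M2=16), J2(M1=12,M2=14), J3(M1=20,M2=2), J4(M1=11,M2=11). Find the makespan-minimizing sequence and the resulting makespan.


Johnson's rule:
Group 1 (M1≤M2, sort by M1): ['J4', 'J2']
Group 2 (M1>M2, sort desc M2): ['J1', 'J3']
Sequence: J4 → J2 → J1 → J3
Makespan calculation:
  J4: M1 done=11, M2 done=22
  J2: M1 done=23, M2 done=37
  J1: M1 done=41, M2 done=57
  J3: M1 done=61, M2 done=63
= Sequence: J4 → J2 → J1 → J3, Makespan: 63


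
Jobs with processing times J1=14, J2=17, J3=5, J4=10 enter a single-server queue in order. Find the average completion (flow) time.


Completion times:
  J1: completes at 14
  J2: completes at 31
  J3: completes at 36
  J4: completes at 46
Sum = 127
Average = 127/4
= 31.75


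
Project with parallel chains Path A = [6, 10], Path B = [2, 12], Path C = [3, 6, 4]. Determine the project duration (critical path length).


Path A: 6 + 10 = 16
Path B: 2 + 12 = 14
Path C: 3 + 6 + 4 = 13
Critical path = longest = max(16, 14, 13)
= 16 (Path A)


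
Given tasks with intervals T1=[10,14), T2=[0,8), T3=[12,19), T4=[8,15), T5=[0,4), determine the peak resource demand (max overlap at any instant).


Check each time point for overlaps:
  t=12: 3 tasks active (T1, T3, T4)
Max concurrent = 3


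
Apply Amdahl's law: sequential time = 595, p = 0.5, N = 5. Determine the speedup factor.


Amdahl's law: T_p = T × ((1-p) + p/N)
= 595 × ((1-0.5) + 0.5/5)
= 595 × (0.50 + 0.1000)
= 595 × 0.6000
= 357.00
Speedup = 595/357.00
= 1.67×


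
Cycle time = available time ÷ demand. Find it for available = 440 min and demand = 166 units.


Cycle time = available time / demand
= 440 / 166
= 2.65 min/unit


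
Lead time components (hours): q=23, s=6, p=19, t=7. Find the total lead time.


Lead time = queue + setup + processing + transit
= 23 + 6 + 19 + 7
= 55 hours


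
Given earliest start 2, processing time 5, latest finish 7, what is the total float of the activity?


EF = ES + duration = 2 + 5 = 7
LS = LF - duration = 7 - 5 = 2
Total Float = LF - EF = 7 - 7
(or LS - ES = 2 - 2)
= 0


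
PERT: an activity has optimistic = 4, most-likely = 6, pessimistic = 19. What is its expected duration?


te = (o + 4m + p) / 6
= (4 + 4×6 + 19) / 6
= (4 + 24 + 19) / 6
= 47 / 6
= 7.83


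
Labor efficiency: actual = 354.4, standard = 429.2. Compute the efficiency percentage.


Efficiency = (actual / standard) × 100
= (354.4 / 429.2) × 100
= 82.6%


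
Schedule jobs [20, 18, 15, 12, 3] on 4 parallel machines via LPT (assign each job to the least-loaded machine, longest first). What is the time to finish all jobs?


Jobs (LPT sorted): [20, 18, 15, 12, 3]
Machines: 4
  J=20 → Machine 1 (load: 0+20=20)
  J=18 → Machine 2 (load: 0+18=18)
  J=15 → Machine 3 (load: 0+15=15)
  J=12 → Machine 4 (load: 0+12=12)
  J=3 → Machine 4 (load: 12+3=15)
Machine loads: [20, 18, 15, 15]
Makespan = max = 20 time units


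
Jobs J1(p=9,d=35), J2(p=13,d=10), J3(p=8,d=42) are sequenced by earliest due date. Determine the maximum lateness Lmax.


EDD order: J2 → J1 → J3
Completion and lateness:
  J2: C=13, d=10, L=13-10=3
  J1: C=22, d=35, L=22-35=-13
  J3: C=30, d=42, L=30-42=-12
Lmax = max(3, -13, -12)
= 3


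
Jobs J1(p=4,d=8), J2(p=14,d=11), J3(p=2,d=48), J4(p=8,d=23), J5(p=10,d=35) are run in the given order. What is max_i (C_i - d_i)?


Lateness per job (L = C - d):
  J1: C=4, d=8, L=-4
  J2: C=18, d=11, L=7
  J3: C=20, d=48, L=-28
  J4: C=28, d=23, L=5
  J5: C=38, d=35, L=3
Lmax = max(-4, 7, -28, 5, 3)
= 7


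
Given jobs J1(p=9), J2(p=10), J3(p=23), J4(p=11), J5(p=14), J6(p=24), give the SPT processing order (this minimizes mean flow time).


SPT: sort by shortest processing time
  J1: p=9
  J2: p=10
  J4: p=11
  J5: p=14
  J3: p=23
  J6: p=24
Order: J1 → J2 → J4 → J5 → J3 → J6


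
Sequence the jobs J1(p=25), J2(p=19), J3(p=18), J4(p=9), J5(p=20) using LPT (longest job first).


LPT: sort by longest processing time first
  J1: p=25
  J5: p=20
  J2: p=19
  J3: p=18
  J4: p=9
Order: J1 → J5 → J2 → J3 → J4


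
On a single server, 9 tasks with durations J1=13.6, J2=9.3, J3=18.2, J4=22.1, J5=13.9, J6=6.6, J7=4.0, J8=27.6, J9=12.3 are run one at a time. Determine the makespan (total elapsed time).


Sequential makespan: sum all processing times
= 13.6 + 9.3 + 18.2 + 22.1 + 13.9 + 6.6 + 4.0 + 27.6 + 12.3
= 127.6 time units


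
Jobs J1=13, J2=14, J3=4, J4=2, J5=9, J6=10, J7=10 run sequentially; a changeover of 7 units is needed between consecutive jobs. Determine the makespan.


Makespan = Σ processing + (n-1) × setup
= (13 + 14 + 4 + 2 + 9 + 10 + 10) + (7-1)×7
= 62 + 42
= 104 time units


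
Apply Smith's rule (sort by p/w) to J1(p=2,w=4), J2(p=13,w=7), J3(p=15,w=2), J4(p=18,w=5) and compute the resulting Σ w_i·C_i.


WSPT order (by p/w): J1 → J2 → J4 → J3
  J1: C=2, w·C=4×2=8
  J2: C=15, w·C=7×15=105
  J4: C=33, w·C=5×33=165
  J3: C=48, w·C=2×48=96
Σ w·C = 374
= 374


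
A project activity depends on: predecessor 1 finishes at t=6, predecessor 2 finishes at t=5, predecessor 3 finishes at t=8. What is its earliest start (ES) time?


ES = max of all predecessor completion times
Predecessors: [6, 5, 8]
ES = max(6, 5, 8)
= 8


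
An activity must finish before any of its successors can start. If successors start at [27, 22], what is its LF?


LF = min of all successor start times
Successors start at: [27, 22]
LF = min(27, 22)
= 22


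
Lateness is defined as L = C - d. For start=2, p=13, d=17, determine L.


Completion = 2 + 13 = 15
Lateness = C - d = 15 - 17
= -2


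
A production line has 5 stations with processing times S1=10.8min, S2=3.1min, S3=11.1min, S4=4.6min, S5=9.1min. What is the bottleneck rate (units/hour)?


Bottleneck = longest station time
Station times: [10.8, 3.1, 11.1, 4.6, 9.1]
Max = 11.1 min
Rate = 60 / 11.1
= 5.41 units/hour (bottleneck: 11.1min)


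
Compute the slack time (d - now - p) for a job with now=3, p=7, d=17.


Slack = due - current_time - processing
= 17 - 3 - 7
= 7


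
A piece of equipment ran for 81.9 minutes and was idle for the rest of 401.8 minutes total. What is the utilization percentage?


Utilization = busy / total × 100
= 81.9 / 401.8 × 100
= 20.4%


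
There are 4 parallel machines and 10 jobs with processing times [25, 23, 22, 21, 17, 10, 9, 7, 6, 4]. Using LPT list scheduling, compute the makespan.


Jobs (LPT sorted): [25, 23, 22, 21, 17, 10, 9, 7, 6, 4]
Machines: 4
  J=25 → Machine 1 (load: 0+25=25)
  J=23 → Machine 2 (load: 0+23=23)
  J=22 → Machine 3 (load: 0+22=22)
  J=21 → Machine 4 (load: 0+21=21)
  J=17 → Machine 4 (load: 21+17=38)
  J=10 → Machine 3 (load: 22+10=32)
  J=9 → Machine 2 (load: 23+9=32)
  J=7 → Machine 1 (load: 25+7=32)
  J=6 → Machine 1 (load: 32+6=38)
  J=4 → Machine 2 (load: 32+4=36)
Machine loads: [38, 36, 32, 38]
Makespan = max = 38 time units


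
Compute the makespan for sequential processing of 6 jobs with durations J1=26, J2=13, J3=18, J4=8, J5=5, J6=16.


Sequential makespan: sum all processing times
= 26 + 13 + 18 + 8 + 5 + 16
= 86 time units


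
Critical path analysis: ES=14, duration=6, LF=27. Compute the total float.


EF = ES + duration = 14 + 6 = 20
LS = LF - duration = 27 - 6 = 21
Total Float = LF - EF = 27 - 20
(or LS - ES = 21 - 14)
= 7


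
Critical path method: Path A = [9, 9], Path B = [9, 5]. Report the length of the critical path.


Path A: 9 + 9 = 18
Path B: 9 + 5 = 14
Critical path = longest = max(18, 14)
= 18 (Path A)


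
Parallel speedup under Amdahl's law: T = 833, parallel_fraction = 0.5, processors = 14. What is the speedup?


Amdahl's law: T_p = T × ((1-p) + p/N)
= 833 × ((1-0.5) + 0.5/14)
= 833 × (0.50 + 0.0357)
= 833 × 0.5357
= 446.25
Speedup = 833/446.25
= 1.87×


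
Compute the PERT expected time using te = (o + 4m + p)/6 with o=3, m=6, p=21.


te = (o + 4m + p) / 6
= (3 + 4×6 + 21) / 6
= (3 + 24 + 21) / 6
= 48 / 6
= 8.00


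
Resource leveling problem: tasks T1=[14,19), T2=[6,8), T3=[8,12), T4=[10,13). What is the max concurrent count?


Check each time point for overlaps:
  t=10: 2 tasks active (T3, T4)
Max concurrent = 2


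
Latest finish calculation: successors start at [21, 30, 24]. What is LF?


LF = min of all successor start times
Successors start at: [21, 30, 24]
LF = min(21, 30, 24)
= 21


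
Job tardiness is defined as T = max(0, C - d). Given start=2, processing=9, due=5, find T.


Completion = start + processing = 2 + 9 = 11
Tardiness = max(0, C - d) = max(0, 11 - 5)
= max(0, 6)
= 6


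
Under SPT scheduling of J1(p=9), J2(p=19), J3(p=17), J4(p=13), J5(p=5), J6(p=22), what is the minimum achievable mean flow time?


SPT order: J5 → J1 → J4 → J3 → J2 → J6
Completion times:
  J5: C=5
  J1: C=14
  J4: C=27
  J3: C=44
  J2: C=63
  J6: C=85
Sum = 238, n = 6
Mean flow = 238/6
= 39.67


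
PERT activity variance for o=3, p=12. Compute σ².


σ² = ((p - o) / 6)² = (p - o)² / 36
= (12 - 3)² / 36
= 9² / 36
= 81 / 36
= 2.2500


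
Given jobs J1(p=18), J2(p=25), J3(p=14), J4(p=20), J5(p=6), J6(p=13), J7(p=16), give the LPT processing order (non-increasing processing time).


LPT: sort by longest processing time first
  J2: p=25
  J4: p=20
  J1: p=18
  J7: p=16
  J3: p=14
  J6: p=13
  J5: p=6
Order: J2 → J4 → J1 → J7 → J3 → J6 → J5


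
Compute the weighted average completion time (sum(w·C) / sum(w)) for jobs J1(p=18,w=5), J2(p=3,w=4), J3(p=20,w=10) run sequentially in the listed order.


Completion times:
  J1: C=18, w×C=5×18=90
  J2: C=21, w×C=4×21=84
  J3: C=41, w×C=10×41=410
Sum w×C = 584
Sum w = 19
Weighted avg = 584/19
= 30.74


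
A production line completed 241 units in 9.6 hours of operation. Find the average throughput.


Throughput = units / time
= 241 / 9.6
= 25.1 units/hour


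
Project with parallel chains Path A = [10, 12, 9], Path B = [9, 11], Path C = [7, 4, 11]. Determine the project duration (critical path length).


Path A: 10 + 12 + 9 = 31
Path B: 9 + 11 = 20
Path C: 7 + 4 + 11 = 22
Critical path = longest = max(31, 20, 22)
= 31 (Path A)


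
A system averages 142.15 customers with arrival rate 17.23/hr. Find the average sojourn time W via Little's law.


Little's law: L = λW → W = L / λ
= 142.15 / 17.23
= 8.25 hours


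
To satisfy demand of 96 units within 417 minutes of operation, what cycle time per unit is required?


Cycle time = available time / demand
= 417 / 96
= 4.34 min/unit


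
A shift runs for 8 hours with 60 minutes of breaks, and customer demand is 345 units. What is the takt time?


Available = 8×60 - 60 = 420 min
Takt time = 420 / 345
= 1.22 min/unit


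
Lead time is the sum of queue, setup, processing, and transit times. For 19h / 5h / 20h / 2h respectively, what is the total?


Lead time = queue + setup + processing + transit
= 19 + 5 + 20 + 2
= 46 hours


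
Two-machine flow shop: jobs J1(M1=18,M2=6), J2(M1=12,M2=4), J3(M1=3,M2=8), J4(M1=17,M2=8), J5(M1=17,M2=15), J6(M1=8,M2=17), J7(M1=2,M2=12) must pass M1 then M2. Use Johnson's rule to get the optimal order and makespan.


Johnson's rule:
Group 1 (M1≤M2, sort by M1): ['J7', 'J3', 'J6']
Group 2 (M1>M2, sort desc M2): ['J5', 'J4', 'J1', 'J2']
Sequence: J7 → J3 → J6 → J5 → J4 → J1 → J2
Makespan calculation:
  J7: M1 done=2, M2 done=14
  J3: M1 done=5, M2 done=22
  J6: M1 done=13, M2 done=39
  J5: M1 done=30, M2 done=54
  J4: M1 done=47, M2 done=62
  J1: M1 done=65, M2 done=71
  J2: M1 done=77, M2 done=81
= Sequence: J7 → J3 → J6 → J5 → J4 → J1 → J2, Makespan: 81


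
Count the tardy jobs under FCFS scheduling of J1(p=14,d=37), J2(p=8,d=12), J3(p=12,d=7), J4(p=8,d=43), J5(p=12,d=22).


Completion vs due date:
  J1: C=14, d=37 → on time
  J2: C=22, d=12 → TARDY
  J3: C=34, d=7 → TARDY
  J4: C=42, d=43 → on time
  J5: C=54, d=22 → TARDY
Tardy jobs: J2, J3, J5
Count = 3


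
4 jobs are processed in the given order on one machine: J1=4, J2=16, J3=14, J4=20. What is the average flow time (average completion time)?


Completion times:
  J1: completes at 4
  J2: completes at 20
  J3: completes at 34
  J4: completes at 54
Sum = 112
Average = 112/4
= 28.00


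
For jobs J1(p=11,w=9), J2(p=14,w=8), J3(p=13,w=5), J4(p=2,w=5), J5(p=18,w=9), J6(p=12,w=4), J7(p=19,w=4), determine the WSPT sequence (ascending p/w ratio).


WSPT (Smith's rule): sort by p/w ascending
  J4: p/w = 2/5 = 0.400
  J1: p/w = 11/9 = 1.222
  J2: p/w = 14/8 = 1.750
  J5: p/w = 18/9 = 2.000
  J3: p/w = 13/5 = 2.600
  J6: p/w = 12/4 = 3.000
  J7: p/w = 19/4 = 4.750
Order: J4 → J1 → J2 → J5 → J3 → J6 → J7


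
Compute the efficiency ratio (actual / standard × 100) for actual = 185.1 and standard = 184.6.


Efficiency = (actual / standard) × 100
= (185.1 / 184.6) × 100
= 100.3%


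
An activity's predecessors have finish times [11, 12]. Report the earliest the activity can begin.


ES = max of all predecessor completion times
Predecessors: [11, 12]
ES = max(11, 12)
= 12


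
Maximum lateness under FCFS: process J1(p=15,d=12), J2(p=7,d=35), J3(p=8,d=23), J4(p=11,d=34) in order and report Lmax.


Lateness per job (L = C - d):
  J1: C=15, d=12, L=3
  J2: C=22, d=35, L=-13
  J3: C=30, d=23, L=7
  J4: C=41, d=34, L=7
Lmax = max(3, -13, 7, 7)
= 7


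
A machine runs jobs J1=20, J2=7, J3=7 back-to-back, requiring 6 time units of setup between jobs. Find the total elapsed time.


Makespan = Σ processing + (n-1) × setup
= (20 + 7 + 7) + (3-1)×6
= 34 + 12
= 46 time units


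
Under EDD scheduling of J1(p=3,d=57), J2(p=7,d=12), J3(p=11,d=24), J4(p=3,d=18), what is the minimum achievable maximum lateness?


EDD order: J2 → J4 → J3 → J1
Completion and lateness:
  J2: C=7, d=12, L=7-12=-5
  J4: C=10, d=18, L=10-18=-8
  J3: C=21, d=24, L=21-24=-3
  J1: C=24, d=57, L=24-57=-33
Lmax = max(-5, -8, -3, -33)
= -3


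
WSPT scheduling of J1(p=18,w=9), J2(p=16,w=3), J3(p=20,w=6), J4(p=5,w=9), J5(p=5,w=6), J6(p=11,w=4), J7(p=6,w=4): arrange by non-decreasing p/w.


WSPT (Smith's rule): sort by p/w ascending
  J4: p/w = 5/9 = 0.556
  J5: p/w = 5/6 = 0.833
  J7: p/w = 6/4 = 1.500
  J1: p/w = 18/9 = 2.000
  J6: p/w = 11/4 = 2.750
  J3: p/w = 20/6 = 3.333
  J2: p/w = 16/3 = 5.333
Order: J4 → J5 → J7 → J1 → J6 → J3 → J2


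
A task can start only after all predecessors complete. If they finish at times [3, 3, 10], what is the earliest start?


ES = max of all predecessor completion times
Predecessors: [3, 3, 10]
ES = max(3, 3, 10)
= 10


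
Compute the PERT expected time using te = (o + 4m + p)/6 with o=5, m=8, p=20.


te = (o + 4m + p) / 6
= (5 + 4×8 + 20) / 6
= (5 + 32 + 20) / 6
= 57 / 6
= 9.50


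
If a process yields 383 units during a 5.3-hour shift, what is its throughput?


Throughput = units / time
= 383 / 5.3
= 72.3 units/hour


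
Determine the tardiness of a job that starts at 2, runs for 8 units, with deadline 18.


Completion = start + processing = 2 + 8 = 10
Tardiness = max(0, C - d) = max(0, 10 - 18)
= max(0, -8)
= 0


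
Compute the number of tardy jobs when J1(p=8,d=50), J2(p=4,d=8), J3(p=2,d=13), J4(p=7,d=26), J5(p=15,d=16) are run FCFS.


Completion vs due date:
  J1: C=8, d=50 → on time
  J2: C=12, d=8 → TARDY
  J3: C=14, d=13 → TARDY
  J4: C=21, d=26 → on time
  J5: C=36, d=16 → TARDY
Tardy jobs: J2, J3, J5
Count = 3


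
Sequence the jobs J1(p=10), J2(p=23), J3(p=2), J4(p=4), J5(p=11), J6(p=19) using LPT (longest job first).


LPT: sort by longest processing time first
  J2: p=23
  J6: p=19
  J5: p=11
  J1: p=10
  J4: p=4
  J3: p=2
Order: J2 → J6 → J5 → J1 → J4 → J3


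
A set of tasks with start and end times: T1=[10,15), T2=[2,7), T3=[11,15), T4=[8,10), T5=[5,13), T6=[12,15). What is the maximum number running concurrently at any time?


Check each time point for overlaps:
  t=12: 4 tasks active (T1, T3, T5, T6)
Max concurrent = 4


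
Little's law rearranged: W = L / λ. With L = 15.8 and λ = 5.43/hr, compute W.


Little's law: L = λW → W = L / λ
= 15.8 / 5.43
= 2.91 hours


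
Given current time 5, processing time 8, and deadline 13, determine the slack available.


Slack = due - current_time - processing
= 13 - 5 - 8
= 0


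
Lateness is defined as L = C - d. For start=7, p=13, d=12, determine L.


Completion = 7 + 13 = 20
Lateness = C - d = 20 - 12
= 8


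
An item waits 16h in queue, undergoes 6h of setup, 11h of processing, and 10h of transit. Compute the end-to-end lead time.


Lead time = queue + setup + processing + transit
= 16 + 6 + 11 + 10
= 43 hours


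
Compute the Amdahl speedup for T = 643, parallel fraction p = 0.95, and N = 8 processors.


Amdahl's law: T_p = T × ((1-p) + p/N)
= 643 × ((1-0.95) + 0.95/8)
= 643 × (0.05 + 0.1187)
= 643 × 0.1688
= 108.51
Speedup = 643/108.51
= 5.93×


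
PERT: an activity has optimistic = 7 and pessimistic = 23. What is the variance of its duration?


σ² = ((p - o) / 6)² = (p - o)² / 36
= (23 - 7)² / 36
= 16² / 36
= 256 / 36
= 7.1111


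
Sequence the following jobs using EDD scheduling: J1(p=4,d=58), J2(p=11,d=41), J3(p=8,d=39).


EDD: sort by earliest due date
  J3: d=39, p=8
  J2: d=41, p=11
  J1: d=58, p=4
Order: J3 → J2 → J1


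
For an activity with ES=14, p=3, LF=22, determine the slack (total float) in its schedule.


EF = ES + duration = 14 + 3 = 17
LS = LF - duration = 22 - 3 = 19
Total Float = LF - EF = 22 - 17
(or LS - ES = 19 - 14)
= 5


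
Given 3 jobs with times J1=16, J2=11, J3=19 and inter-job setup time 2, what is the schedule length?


Makespan = Σ processing + (n-1) × setup
= (16 + 11 + 19) + (3-1)×2
= 46 + 4
= 50 time units


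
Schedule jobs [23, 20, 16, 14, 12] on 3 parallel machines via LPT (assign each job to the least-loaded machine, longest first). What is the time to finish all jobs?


Jobs (LPT sorted): [23, 20, 16, 14, 12]
Machines: 3
  J=23 → Machine 1 (load: 0+23=23)
  J=20 → Machine 2 (load: 0+20=20)
  J=16 → Machine 3 (load: 0+16=16)
  J=14 → Machine 3 (load: 16+14=30)
  J=12 → Machine 2 (load: 20+12=32)
Machine loads: [23, 32, 30]
Makespan = max = 32 time units


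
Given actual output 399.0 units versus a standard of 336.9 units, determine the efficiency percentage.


Efficiency = (actual / standard) × 100
= (399.0 / 336.9) × 100
= 118.4%


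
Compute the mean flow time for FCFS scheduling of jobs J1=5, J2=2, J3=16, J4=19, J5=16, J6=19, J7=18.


Completion times:
  J1: completes at 5
  J2: completes at 7
  J3: completes at 23
  J4: completes at 42
  J5: completes at 58
  J6: completes at 77
  J7: completes at 95
Sum = 307
Average = 307/7
= 43.86


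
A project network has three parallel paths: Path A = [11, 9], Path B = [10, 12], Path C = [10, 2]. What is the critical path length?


Path A: 11 + 9 = 20
Path B: 10 + 12 = 22
Path C: 10 + 2 = 12
Critical path = longest = max(20, 22, 12)
= 22 (Path B)


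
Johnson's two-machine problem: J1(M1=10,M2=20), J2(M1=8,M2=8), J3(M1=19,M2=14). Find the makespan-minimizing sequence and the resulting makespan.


Johnson's rule:
Group 1 (M1≤M2, sort by M1): ['J2', 'J1']
Group 2 (M1>M2, sort desc M2): ['J3']
Sequence: J2 → J1 → J3
Makespan calculation:
  J2: M1 done=8, M2 done=16
  J1: M1 done=18, M2 done=38
  J3: M1 done=37, M2 done=52
= Sequence: J2 → J1 → J3, Makespan: 52


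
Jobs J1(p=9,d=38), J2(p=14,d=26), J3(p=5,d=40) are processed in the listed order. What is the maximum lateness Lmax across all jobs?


Lateness per job (L = C - d):
  J1: C=9, d=38, L=-29
  J2: C=23, d=26, L=-3
  J3: C=28, d=40, L=-12
Lmax = max(-29, -3, -12)
= -3


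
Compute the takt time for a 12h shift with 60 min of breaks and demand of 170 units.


Available = 12×60 - 60 = 660 min
Takt time = 660 / 170
= 3.88 min/unit


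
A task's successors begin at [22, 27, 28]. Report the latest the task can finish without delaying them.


LF = min of all successor start times
Successors start at: [22, 27, 28]
LF = min(22, 27, 28)
= 22


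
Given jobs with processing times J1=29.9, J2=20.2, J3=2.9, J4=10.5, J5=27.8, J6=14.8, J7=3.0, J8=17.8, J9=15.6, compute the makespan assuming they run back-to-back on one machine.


Sequential makespan: sum all processing times
= 29.9 + 20.2 + 2.9 + 10.5 + 27.8 + 14.8 + 3.0 + 17.8 + 15.6
= 142.5 time units


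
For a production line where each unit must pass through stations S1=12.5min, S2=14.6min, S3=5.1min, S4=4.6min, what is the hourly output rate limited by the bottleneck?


Bottleneck = longest station time
Station times: [12.5, 14.6, 5.1, 4.6]
Max = 14.6 min
Rate = 60 / 14.6
= 4.11 units/hour (bottleneck: 14.6min)


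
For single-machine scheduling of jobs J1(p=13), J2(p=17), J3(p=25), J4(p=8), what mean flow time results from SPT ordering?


SPT order: J4 → J1 → J2 → J3
Completion times:
  J4: C=8
  J1: C=21
  J2: C=38
  J3: C=63
Sum = 130, n = 4
Mean flow = 130/4
= 32.50


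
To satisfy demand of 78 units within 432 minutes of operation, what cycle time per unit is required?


Cycle time = available time / demand
= 432 / 78
= 5.54 min/unit


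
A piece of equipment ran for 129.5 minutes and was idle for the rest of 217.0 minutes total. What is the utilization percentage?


Utilization = busy / total × 100
= 129.5 / 217.0 × 100
= 59.7%


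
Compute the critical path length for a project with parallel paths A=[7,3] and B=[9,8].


Path A: 7 + 3 = 10
Path B: 9 + 8 = 17
Critical path = longest = max(10, 17)
= 17 (Path B)


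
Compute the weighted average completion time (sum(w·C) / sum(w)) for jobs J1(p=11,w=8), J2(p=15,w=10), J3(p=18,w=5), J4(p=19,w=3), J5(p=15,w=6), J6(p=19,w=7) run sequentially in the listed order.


Completion times:
  J1: C=11, w×C=8×11=88
  J2: C=26, w×C=10×26=260
  J3: C=44, w×C=5×44=220
  J4: C=63, w×C=3×63=189
  J5: C=78, w×C=6×78=468
  J6: C=97, w×C=7×97=679
Sum w×C = 1904
Sum w = 39
Weighted avg = 1904/39
= 48.82


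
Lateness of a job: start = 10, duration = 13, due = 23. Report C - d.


Completion = 10 + 13 = 23
Lateness = C - d = 23 - 23
= 0


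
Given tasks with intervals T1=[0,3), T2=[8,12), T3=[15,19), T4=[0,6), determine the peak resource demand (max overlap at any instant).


Check each time point for overlaps:
  t=0: 2 tasks active (T1, T4)
Max concurrent = 2


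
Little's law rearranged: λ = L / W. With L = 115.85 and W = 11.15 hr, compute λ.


Little's law: L = λW → λ = L / W
= 115.85 / 11.15
= 10.39 per hour


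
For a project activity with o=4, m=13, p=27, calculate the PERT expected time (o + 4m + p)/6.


te = (o + 4m + p) / 6
= (4 + 4×13 + 27) / 6
= (4 + 52 + 27) / 6
= 83 / 6
= 13.83


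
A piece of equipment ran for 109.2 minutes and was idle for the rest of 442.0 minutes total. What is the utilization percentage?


Utilization = busy / total × 100
= 109.2 / 442.0 × 100
= 24.7%


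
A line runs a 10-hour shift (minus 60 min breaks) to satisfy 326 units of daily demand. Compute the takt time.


Available = 10×60 - 60 = 540 min
Takt time = 540 / 326
= 1.66 min/unit


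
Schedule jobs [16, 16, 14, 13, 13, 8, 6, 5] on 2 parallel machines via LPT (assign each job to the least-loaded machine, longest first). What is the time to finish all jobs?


Jobs (LPT sorted): [16, 16, 14, 13, 13, 8, 6, 5]
Machines: 2
  J=16 → Machine 1 (load: 0+16=16)
  J=16 → Machine 2 (load: 0+16=16)
  J=14 → Machine 1 (load: 16+14=30)
  J=13 → Machine 2 (load: 16+13=29)
  J=13 → Machine 2 (load: 29+13=42)
  J=8 → Machine 1 (load: 30+8=38)
  J=6 → Machine 1 (load: 38+6=44)
  J=5 → Machine 2 (load: 42+5=47)
Machine loads: [44, 47]
Makespan = max = 47 time units


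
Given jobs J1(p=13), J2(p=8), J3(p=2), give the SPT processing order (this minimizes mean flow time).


SPT: sort by shortest processing time
  J3: p=2
  J2: p=8
  J1: p=13
Order: J3 → J2 → J1


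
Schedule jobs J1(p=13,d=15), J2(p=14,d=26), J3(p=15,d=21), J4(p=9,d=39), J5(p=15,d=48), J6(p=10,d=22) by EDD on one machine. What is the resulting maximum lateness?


EDD order: J1 → J3 → J6 → J2 → J4 → J5
Completion and lateness:
  J1: C=13, d=15, L=13-15=-2
  J3: C=28, d=21, L=28-21=7
  J6: C=38, d=22, L=38-22=16
  J2: C=52, d=26, L=52-26=26
  J4: C=61, d=39, L=61-39=22
  J5: C=76, d=48, L=76-48=28
Lmax = max(-2, 7, 16, 26, 22, 28)
= 28


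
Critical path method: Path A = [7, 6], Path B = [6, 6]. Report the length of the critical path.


Path A: 7 + 6 = 13
Path B: 6 + 6 = 12
Critical path = longest = max(13, 12)
= 13 (Path A)


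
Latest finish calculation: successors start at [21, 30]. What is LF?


LF = min of all successor start times
Successors start at: [21, 30]
LF = min(21, 30)
= 21


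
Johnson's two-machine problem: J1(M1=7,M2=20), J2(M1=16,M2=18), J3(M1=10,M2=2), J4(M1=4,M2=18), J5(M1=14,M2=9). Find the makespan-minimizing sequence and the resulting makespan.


Johnson's rule:
Group 1 (M1≤M2, sort by M1): ['J4', 'J1', 'J2']
Group 2 (M1>M2, sort desc M2): ['J5', 'J3']
Sequence: J4 → J1 → J2 → J5 → J3
Makespan calculation:
  J4: M1 done=4, M2 done=22
  J1: M1 done=11, M2 done=42
  J2: M1 done=27, M2 done=60
  J5: M1 done=41, M2 done=69
  J3: M1 done=51, M2 done=71
= Sequence: J4 → J1 → J2 → J5 → J3, Makespan: 71


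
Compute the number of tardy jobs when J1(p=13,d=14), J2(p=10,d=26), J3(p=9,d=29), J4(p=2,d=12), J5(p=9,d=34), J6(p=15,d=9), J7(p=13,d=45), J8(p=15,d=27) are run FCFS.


Completion vs due date:
  J1: C=13, d=14 → on time
  J2: C=23, d=26 → on time
  J3: C=32, d=29 → TARDY
  J4: C=34, d=12 → TARDY
  J5: C=43, d=34 → TARDY
  J6: C=58, d=9 → TARDY
  J7: C=71, d=45 → TARDY
  J8: C=86, d=27 → TARDY
Tardy jobs: J3, J4, J5, J6, J7, J8
Count = 6


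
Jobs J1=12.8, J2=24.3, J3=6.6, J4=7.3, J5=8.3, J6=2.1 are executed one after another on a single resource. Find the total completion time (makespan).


Sequential makespan: sum all processing times
= 12.8 + 24.3 + 6.6 + 7.3 + 8.3 + 2.1
= 61.4 time units


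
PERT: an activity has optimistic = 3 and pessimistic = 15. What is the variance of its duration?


σ² = ((p - o) / 6)² = (p - o)² / 36
= (15 - 3)² / 36
= 12² / 36
= 144 / 36
= 4.0000


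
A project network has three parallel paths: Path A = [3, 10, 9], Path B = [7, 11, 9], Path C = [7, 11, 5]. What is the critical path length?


Path A: 3 + 10 + 9 = 22
Path B: 7 + 11 + 9 = 27
Path C: 7 + 11 + 5 = 23
Critical path = longest = max(22, 27, 23)
= 27 (Path B)


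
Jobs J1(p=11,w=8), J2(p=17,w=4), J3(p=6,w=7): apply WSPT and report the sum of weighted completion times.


WSPT order (by p/w): J3 → J1 → J2
  J3: C=6, w·C=7×6=42
  J1: C=17, w·C=8×17=136
  J2: C=34, w·C=4×34=136
Σ w·C = 314
= 314


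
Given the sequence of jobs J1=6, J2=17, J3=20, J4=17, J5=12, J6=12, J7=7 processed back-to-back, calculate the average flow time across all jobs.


Completion times:
  J1: completes at 6
  J2: completes at 23
  J3: completes at 43
  J4: completes at 60
  J5: completes at 72
  J6: completes at 84
  J7: completes at 91
Sum = 379
Average = 379/7
= 54.14


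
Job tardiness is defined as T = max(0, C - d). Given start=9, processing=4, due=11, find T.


Completion = start + processing = 9 + 4 = 13
Tardiness = max(0, C - d) = max(0, 13 - 11)
= max(0, 2)
= 2


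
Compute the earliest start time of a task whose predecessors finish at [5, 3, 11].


ES = max of all predecessor completion times
Predecessors: [5, 3, 11]
ES = max(5, 3, 11)
= 11


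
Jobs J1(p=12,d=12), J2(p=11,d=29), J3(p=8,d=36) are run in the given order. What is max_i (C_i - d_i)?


Lateness per job (L = C - d):
  J1: C=12, d=12, L=0
  J2: C=23, d=29, L=-6
  J3: C=31, d=36, L=-5
Lmax = max(0, -6, -5)
= 0


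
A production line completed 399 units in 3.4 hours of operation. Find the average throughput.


Throughput = units / time
= 399 / 3.4
= 117.4 units/hour


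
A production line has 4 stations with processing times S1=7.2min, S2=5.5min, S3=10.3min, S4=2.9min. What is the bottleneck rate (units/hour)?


Bottleneck = longest station time
Station times: [7.2, 5.5, 10.3, 2.9]
Max = 10.3 min
Rate = 60 / 10.3
= 5.83 units/hour (bottleneck: 10.3min)


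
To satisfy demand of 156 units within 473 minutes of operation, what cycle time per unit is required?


Cycle time = available time / demand
= 473 / 156
= 3.03 min/unit


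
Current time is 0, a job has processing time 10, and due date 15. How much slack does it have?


Slack = due - current_time - processing
= 15 - 0 - 10
= 5


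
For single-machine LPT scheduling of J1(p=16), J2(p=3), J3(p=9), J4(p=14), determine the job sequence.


LPT: sort by longest processing time first
  J1: p=16
  J4: p=14
  J3: p=9
  J2: p=3
Order: J1 → J4 → J3 → J2


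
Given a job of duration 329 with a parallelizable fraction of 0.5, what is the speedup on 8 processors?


Amdahl's law: T_p = T × ((1-p) + p/N)
= 329 × ((1-0.5) + 0.5/8)
= 329 × (0.50 + 0.0625)
= 329 × 0.5625
= 185.06
Speedup = 329/185.06
= 1.78×


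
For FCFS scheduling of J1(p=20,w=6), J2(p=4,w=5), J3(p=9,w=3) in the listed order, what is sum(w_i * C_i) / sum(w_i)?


Completion times:
  J1: C=20, w×C=6×20=120
  J2: C=24, w×C=5×24=120
  J3: C=33, w×C=3×33=99
Sum w×C = 339
Sum w = 14
Weighted avg = 339/14
= 24.21


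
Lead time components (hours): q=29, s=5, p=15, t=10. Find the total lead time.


Lead time = queue + setup + processing + transit
= 29 + 5 + 15 + 10
= 59 hours


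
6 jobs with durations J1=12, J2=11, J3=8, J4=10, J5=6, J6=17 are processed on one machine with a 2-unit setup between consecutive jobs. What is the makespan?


Makespan = Σ processing + (n-1) × setup
= (12 + 11 + 8 + 10 + 6 + 17) + (6-1)×2
= 64 + 10
= 74 time units


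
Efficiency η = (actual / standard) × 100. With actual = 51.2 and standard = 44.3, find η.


Efficiency = (actual / standard) × 100
= (51.2 / 44.3) × 100
= 115.6%


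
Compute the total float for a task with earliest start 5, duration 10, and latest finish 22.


EF = ES + duration = 5 + 10 = 15
LS = LF - duration = 22 - 10 = 12
Total Float = LF - EF = 22 - 15
(or LS - ES = 12 - 5)
= 7


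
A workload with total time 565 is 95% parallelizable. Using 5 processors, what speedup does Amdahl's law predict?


Amdahl's law: T_p = T × ((1-p) + p/N)
= 565 × ((1-0.95) + 0.95/5)
= 565 × (0.05 + 0.1900)
= 565 × 0.2400
= 135.60
Speedup = 565/135.60
= 4.17×


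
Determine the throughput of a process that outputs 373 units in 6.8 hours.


Throughput = units / time
= 373 / 6.8
= 54.9 units/hour


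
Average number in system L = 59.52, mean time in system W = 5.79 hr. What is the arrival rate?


Little's law: L = λW → λ = L / W
= 59.52 / 5.79
= 10.28 per hour


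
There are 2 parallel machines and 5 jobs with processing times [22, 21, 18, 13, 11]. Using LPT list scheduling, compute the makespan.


Jobs (LPT sorted): [22, 21, 18, 13, 11]
Machines: 2
  J=22 → Machine 1 (load: 0+22=22)
  J=21 → Machine 2 (load: 0+21=21)
  J=18 → Machine 2 (load: 21+18=39)
  J=13 → Machine 1 (load: 22+13=35)
  J=11 → Machine 1 (load: 35+11=46)
Machine loads: [46, 39]
Makespan = max = 46 time units


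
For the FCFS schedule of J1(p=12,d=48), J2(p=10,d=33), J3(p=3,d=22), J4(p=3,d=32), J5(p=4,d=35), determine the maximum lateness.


Lateness per job (L = C - d):
  J1: C=12, d=48, L=-36
  J2: C=22, d=33, L=-11
  J3: C=25, d=22, L=3
  J4: C=28, d=32, L=-4
  J5: C=32, d=35, L=-3
Lmax = max(-36, -11, 3, -4, -3)
= 3


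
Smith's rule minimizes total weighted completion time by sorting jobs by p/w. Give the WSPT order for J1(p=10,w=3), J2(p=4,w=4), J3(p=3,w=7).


WSPT (Smith's rule): sort by p/w ascending
  J3: p/w = 3/7 = 0.429
  J2: p/w = 4/4 = 1.000
  J1: p/w = 10/3 = 3.333
Order: J3 → J2 → J1


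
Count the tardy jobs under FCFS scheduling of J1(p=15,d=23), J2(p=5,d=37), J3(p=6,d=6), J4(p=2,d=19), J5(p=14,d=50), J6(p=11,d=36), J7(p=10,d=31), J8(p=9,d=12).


Completion vs due date:
  J1: C=15, d=23 → on time
  J2: C=20, d=37 → on time
  J3: C=26, d=6 → TARDY
  J4: C=28, d=19 → TARDY
  J5: C=42, d=50 → on time
  J6: C=53, d=36 → TARDY
  J7: C=63, d=31 → TARDY
  J8: C=72, d=12 → TARDY
Tardy jobs: J3, J4, J6, J7, J8
Count = 5


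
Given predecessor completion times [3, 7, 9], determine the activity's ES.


ES = max of all predecessor completion times
Predecessors: [3, 7, 9]
ES = max(3, 7, 9)
= 9


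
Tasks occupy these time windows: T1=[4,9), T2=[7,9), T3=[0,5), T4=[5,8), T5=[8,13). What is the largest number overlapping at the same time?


Check each time point for overlaps:
  t=7: 3 tasks active (T1, T2, T4)
Max concurrent = 3


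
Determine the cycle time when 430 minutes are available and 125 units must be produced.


Cycle time = available time / demand
= 430 / 125
= 3.44 min/unit


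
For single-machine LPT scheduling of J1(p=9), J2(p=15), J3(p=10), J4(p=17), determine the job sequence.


LPT: sort by longest processing time first
  J4: p=17
  J2: p=15
  J3: p=10
  J1: p=9
Order: J4 → J2 → J3 → J1


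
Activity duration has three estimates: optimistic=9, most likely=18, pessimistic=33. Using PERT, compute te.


te = (o + 4m + p) / 6
= (9 + 4×18 + 33) / 6
= (9 + 72 + 33) / 6
= 114 / 6
= 19.00


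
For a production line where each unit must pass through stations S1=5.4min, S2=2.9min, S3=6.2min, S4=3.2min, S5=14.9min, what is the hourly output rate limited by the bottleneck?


Bottleneck = longest station time
Station times: [5.4, 2.9, 6.2, 3.2, 14.9]
Max = 14.9 min
Rate = 60 / 14.9
= 4.03 units/hour (bottleneck: 14.9min)


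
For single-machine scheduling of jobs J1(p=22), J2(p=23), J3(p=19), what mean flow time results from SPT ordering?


SPT order: J3 → J1 → J2
Completion times:
  J3: C=19
  J1: C=41
  J2: C=64
Sum = 124, n = 3
Mean flow = 124/3
= 41.33


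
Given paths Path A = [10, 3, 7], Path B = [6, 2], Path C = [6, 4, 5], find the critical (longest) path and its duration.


Path A: 10 + 3 + 7 = 20
Path B: 6 + 2 = 8
Path C: 6 + 4 + 5 = 15
Critical path = longest = max(20, 8, 15)
= 20 (Path A)


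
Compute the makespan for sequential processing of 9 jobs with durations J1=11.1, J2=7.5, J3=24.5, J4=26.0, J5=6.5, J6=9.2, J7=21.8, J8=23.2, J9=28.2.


Sequential makespan: sum all processing times
= 11.1 + 7.5 + 24.5 + 26.0 + 6.5 + 9.2 + 21.8 + 23.2 + 28.2
= 158.0 time units


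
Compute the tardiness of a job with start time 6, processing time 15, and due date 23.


Completion = start + processing = 6 + 15 = 21
Tardiness = max(0, C - d) = max(0, 21 - 23)
= max(0, -2)
= 0


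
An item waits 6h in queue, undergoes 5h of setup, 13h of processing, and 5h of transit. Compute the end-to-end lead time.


Lead time = queue + setup + processing + transit
= 6 + 5 + 13 + 5
= 29 hours


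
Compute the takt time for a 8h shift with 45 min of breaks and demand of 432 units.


Available = 8×60 - 45 = 435 min
Takt time = 435 / 432
= 1.01 min/unit


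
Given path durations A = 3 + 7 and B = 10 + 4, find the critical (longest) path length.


Path A: 3 + 7 = 10
Path B: 10 + 4 = 14
Critical path = longest = max(10, 14)
= 14 (Path B)


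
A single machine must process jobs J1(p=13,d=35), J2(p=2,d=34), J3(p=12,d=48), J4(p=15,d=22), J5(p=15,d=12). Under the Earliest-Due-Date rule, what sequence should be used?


EDD: sort by earliest due date
  J5: d=12, p=15
  J4: d=22, p=15
  J2: d=34, p=2
  J1: d=35, p=13
  J3: d=48, p=12
Order: J5 → J4 → J2 → J1 → J3


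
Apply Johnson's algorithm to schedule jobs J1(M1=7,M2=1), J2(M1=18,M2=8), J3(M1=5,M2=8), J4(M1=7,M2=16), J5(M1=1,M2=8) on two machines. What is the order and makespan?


Johnson's rule:
Group 1 (M1≤M2, sort by M1): ['J5', 'J3', 'J4']
Group 2 (M1>M2, sort desc M2): ['J2', 'J1']
Sequence: J5 → J3 → J4 → J2 → J1
Makespan calculation:
  J5: M1 done=1, M2 done=9
  J3: M1 done=6, M2 done=17
  J4: M1 done=13, M2 done=33
  J2: M1 done=31, M2 done=41
  J1: M1 done=38, M2 done=42
= Sequence: J5 → J3 → J4 → J2 → J1, Makespan: 42


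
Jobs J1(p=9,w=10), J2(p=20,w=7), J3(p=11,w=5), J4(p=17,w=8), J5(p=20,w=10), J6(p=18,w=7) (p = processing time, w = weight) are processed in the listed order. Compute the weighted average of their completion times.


Completion times:
  J1: C=9, w×C=10×9=90
  J2: C=29, w×C=7×29=203
  J3: C=40, w×C=5×40=200
  J4: C=57, w×C=8×57=456
  J5: C=77, w×C=10×77=770
  J6: C=95, w×C=7×95=665
Sum w×C = 2384
Sum w = 47
Weighted avg = 2384/47
= 50.72


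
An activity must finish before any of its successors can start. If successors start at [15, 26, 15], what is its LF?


LF = min of all successor start times
Successors start at: [15, 26, 15]
LF = min(15, 26, 15)
= 15


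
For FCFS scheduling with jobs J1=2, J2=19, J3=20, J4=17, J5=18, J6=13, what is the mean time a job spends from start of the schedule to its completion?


Completion times:
  J1: completes at 2
  J2: completes at 21
  J3: completes at 41
  J4: completes at 58
  J5: completes at 76
  J6: completes at 89
Sum = 287
Average = 287/6
= 47.83


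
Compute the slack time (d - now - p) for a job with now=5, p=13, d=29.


Slack = due - current_time - processing
= 29 - 5 - 13
= 11


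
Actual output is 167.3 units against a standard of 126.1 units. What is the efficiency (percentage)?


Efficiency = (actual / standard) × 100
= (167.3 / 126.1) × 100
= 132.7%
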